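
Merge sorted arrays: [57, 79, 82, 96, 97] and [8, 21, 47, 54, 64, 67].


Take 8 from B
Take 21 from B
Take 47 from B
Take 54 from B
Take 57 from A
Take 64 from B
Take 67 from B

Merged: [8, 21, 47, 54, 57, 64, 67, 79, 82, 96, 97]


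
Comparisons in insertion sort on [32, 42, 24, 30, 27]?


Algorithm: insertion sort
Input: [32, 42, 24, 30, 27]
Sorted: [24, 27, 30, 32, 42]

10


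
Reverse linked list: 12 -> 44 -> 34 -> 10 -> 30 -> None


Step 1: curr=12, set curr.next=prev(None) | reversed so far: 12
Step 2: curr=44, set curr.next=prev(12) | reversed so far: 44 -> 12
Step 3: curr=34, set curr.next=prev(44) | reversed so far: 34 -> 44 -> 12
Step 4: curr=10, set curr.next=prev(34) | reversed so far: 10 -> 34 -> 44 -> 12
Step 5: curr=30, set curr.next=prev(10) | reversed so far: 30 -> 10 -> 34 -> 44 -> 12

30 -> 10 -> 34 -> 44 -> 12 -> None


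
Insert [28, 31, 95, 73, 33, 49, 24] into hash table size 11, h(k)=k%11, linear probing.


Insert 28: h=6 -> slot 6
Insert 31: h=9 -> slot 9
Insert 95: h=7 -> slot 7
Insert 73: h=7, 1 probes -> slot 8
Insert 33: h=0 -> slot 0
Insert 49: h=5 -> slot 5
Insert 24: h=2 -> slot 2

Table: [33, None, 24, None, None, 49, 28, 95, 73, 31, None]


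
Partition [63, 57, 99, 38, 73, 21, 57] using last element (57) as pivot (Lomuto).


Pivot: 57
  57 <= 57: swap -> [57, 63, 99, 38, 73, 21, 57]
  38 <= 57: swap -> [57, 38, 99, 63, 73, 21, 57]
  21 <= 57: swap -> [57, 38, 21, 63, 73, 99, 57]
Place pivot at 3: [57, 38, 21, 57, 73, 99, 63]

Partitioned: [57, 38, 21, 57, 73, 99, 63]


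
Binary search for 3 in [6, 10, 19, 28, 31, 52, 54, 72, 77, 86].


Step 1: lo=0, hi=9, mid=4, val=31
Step 2: lo=0, hi=3, mid=1, val=10
Step 3: lo=0, hi=0, mid=0, val=6

Not found


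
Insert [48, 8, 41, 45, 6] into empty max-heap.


Insert 48: [48]
Insert 8: [48, 8]
Insert 41: [48, 8, 41]
Insert 45: [48, 45, 41, 8]
Insert 6: [48, 45, 41, 8, 6]

Final heap: [48, 45, 41, 8, 6]


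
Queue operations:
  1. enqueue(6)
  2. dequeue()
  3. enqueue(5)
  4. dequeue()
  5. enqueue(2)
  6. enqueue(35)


enqueue(6) -> [6]
dequeue()->6, []
enqueue(5) -> [5]
dequeue()->5, []
enqueue(2) -> [2]
enqueue(35) -> [2, 35]

Final queue: [2, 35]


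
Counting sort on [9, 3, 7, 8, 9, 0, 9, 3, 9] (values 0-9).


Input: [9, 3, 7, 8, 9, 0, 9, 3, 9]
Counts: [1, 0, 0, 2, 0, 0, 0, 1, 1, 4]

Sorted: [0, 3, 3, 7, 8, 9, 9, 9, 9]


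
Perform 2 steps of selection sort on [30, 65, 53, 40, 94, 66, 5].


Initial: [30, 65, 53, 40, 94, 66, 5]
Step 1: min=5 at 6
  Swap: [5, 65, 53, 40, 94, 66, 30]
Step 2: min=30 at 6
  Swap: [5, 30, 53, 40, 94, 66, 65]

After 2 steps: [5, 30, 53, 40, 94, 66, 65]


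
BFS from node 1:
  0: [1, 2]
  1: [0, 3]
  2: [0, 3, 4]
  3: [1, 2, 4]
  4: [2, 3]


Visit 1, enqueue [0, 3]
Visit 0, enqueue [2]
Visit 3, enqueue [4]
Visit 2, enqueue []
Visit 4, enqueue []

BFS order: [1, 0, 3, 2, 4]


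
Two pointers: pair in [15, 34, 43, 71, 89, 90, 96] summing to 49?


lo=0(15)+hi=6(96)=111
lo=0(15)+hi=5(90)=105
lo=0(15)+hi=4(89)=104
lo=0(15)+hi=3(71)=86
lo=0(15)+hi=2(43)=58
lo=0(15)+hi=1(34)=49

Yes: 15+34=49


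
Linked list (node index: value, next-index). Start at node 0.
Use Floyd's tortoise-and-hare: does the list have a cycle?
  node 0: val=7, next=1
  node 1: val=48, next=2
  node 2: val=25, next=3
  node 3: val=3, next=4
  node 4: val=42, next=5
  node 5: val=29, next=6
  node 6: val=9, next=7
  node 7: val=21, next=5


Floyd's tortoise (slow, +1) and hare (fast, +2):
  init: slow=0, fast=0
  step 1: slow=1, fast=2
  step 2: slow=2, fast=4
  step 3: slow=3, fast=6
  step 4: slow=4, fast=5
  step 5: slow=5, fast=7
  step 6: slow=6, fast=6
  slow == fast at node 6: cycle detected

Cycle: yes


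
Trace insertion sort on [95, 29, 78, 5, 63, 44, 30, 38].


Initial: [95, 29, 78, 5, 63, 44, 30, 38]
Insert 29: [29, 95, 78, 5, 63, 44, 30, 38]
Insert 78: [29, 78, 95, 5, 63, 44, 30, 38]
Insert 5: [5, 29, 78, 95, 63, 44, 30, 38]
Insert 63: [5, 29, 63, 78, 95, 44, 30, 38]
Insert 44: [5, 29, 44, 63, 78, 95, 30, 38]
Insert 30: [5, 29, 30, 44, 63, 78, 95, 38]
Insert 38: [5, 29, 30, 38, 44, 63, 78, 95]

Sorted: [5, 29, 30, 38, 44, 63, 78, 95]


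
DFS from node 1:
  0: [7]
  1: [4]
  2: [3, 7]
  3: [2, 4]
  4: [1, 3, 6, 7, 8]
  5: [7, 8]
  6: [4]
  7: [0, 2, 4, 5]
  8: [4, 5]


Visit 1, push [4]
Visit 4, push [8, 7, 6, 3]
Visit 3, push [2]
Visit 2, push [7]
Visit 7, push [5, 0]
Visit 0, push []
Visit 5, push [8]
Visit 8, push []
Visit 6, push []

DFS order: [1, 4, 3, 2, 7, 0, 5, 8, 6]


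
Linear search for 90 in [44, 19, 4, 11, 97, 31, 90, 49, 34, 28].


i=0: 44!=90
i=1: 19!=90
i=2: 4!=90
i=3: 11!=90
i=4: 97!=90
i=5: 31!=90
i=6: 90==90 found!

Found at 6, 7 comps


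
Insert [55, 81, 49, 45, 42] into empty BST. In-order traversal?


Insert 55: root
Insert 81: R from 55
Insert 49: L from 55
Insert 45: L from 55 -> L from 49
Insert 42: L from 55 -> L from 49 -> L from 45

In-order: [42, 45, 49, 55, 81]


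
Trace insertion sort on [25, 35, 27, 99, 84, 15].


Initial: [25, 35, 27, 99, 84, 15]
Insert 35: [25, 35, 27, 99, 84, 15]
Insert 27: [25, 27, 35, 99, 84, 15]
Insert 99: [25, 27, 35, 99, 84, 15]
Insert 84: [25, 27, 35, 84, 99, 15]
Insert 15: [15, 25, 27, 35, 84, 99]

Sorted: [15, 25, 27, 35, 84, 99]


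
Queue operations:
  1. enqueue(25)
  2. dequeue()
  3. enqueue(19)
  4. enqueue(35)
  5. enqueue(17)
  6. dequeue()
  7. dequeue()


enqueue(25) -> [25]
dequeue()->25, []
enqueue(19) -> [19]
enqueue(35) -> [19, 35]
enqueue(17) -> [19, 35, 17]
dequeue()->19, [35, 17]
dequeue()->35, [17]

Final queue: [17]


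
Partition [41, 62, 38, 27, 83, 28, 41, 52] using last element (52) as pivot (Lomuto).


Pivot: 52
  41 <= 52: advance i (no swap)
  38 <= 52: swap -> [41, 38, 62, 27, 83, 28, 41, 52]
  27 <= 52: swap -> [41, 38, 27, 62, 83, 28, 41, 52]
  28 <= 52: swap -> [41, 38, 27, 28, 83, 62, 41, 52]
  41 <= 52: swap -> [41, 38, 27, 28, 41, 62, 83, 52]
Place pivot at 5: [41, 38, 27, 28, 41, 52, 83, 62]

Partitioned: [41, 38, 27, 28, 41, 52, 83, 62]


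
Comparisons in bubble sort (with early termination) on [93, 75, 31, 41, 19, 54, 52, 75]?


Algorithm: bubble sort (with early termination)
Input: [93, 75, 31, 41, 19, 54, 52, 75]
Sorted: [19, 31, 41, 52, 54, 75, 75, 93]

25


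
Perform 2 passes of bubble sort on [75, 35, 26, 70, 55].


Initial: [75, 35, 26, 70, 55]
Pass 1: [35, 26, 70, 55, 75] (4 swaps)
Pass 2: [26, 35, 55, 70, 75] (2 swaps)

After 2 passes: [26, 35, 55, 70, 75]


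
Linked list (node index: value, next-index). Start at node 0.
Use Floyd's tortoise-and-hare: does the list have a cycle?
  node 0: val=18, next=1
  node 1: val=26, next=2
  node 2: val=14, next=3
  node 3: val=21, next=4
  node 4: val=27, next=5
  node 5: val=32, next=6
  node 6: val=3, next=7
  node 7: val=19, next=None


Floyd's tortoise (slow, +1) and hare (fast, +2):
  init: slow=0, fast=0
  step 1: slow=1, fast=2
  step 2: slow=2, fast=4
  step 3: slow=3, fast=6
  step 4: fast 6->7->None, no cycle

Cycle: no


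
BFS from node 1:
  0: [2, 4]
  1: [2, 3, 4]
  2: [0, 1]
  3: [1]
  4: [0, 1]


Visit 1, enqueue [2, 3, 4]
Visit 2, enqueue [0]
Visit 3, enqueue []
Visit 4, enqueue []
Visit 0, enqueue []

BFS order: [1, 2, 3, 4, 0]


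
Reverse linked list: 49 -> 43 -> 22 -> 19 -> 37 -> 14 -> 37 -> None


Step 1: curr=49, set curr.next=prev(None) | reversed so far: 49
Step 2: curr=43, set curr.next=prev(49) | reversed so far: 43 -> 49
Step 3: curr=22, set curr.next=prev(43) | reversed so far: 22 -> 43 -> 49
Step 4: curr=19, set curr.next=prev(22) | reversed so far: 19 -> 22 -> 43 -> 49
Step 5: curr=37, set curr.next=prev(19) | reversed so far: 37 -> 19 -> 22 -> 43 -> 49
Step 6: curr=14, set curr.next=prev(37) | reversed so far: 14 -> 37 -> 19 -> 22 -> 43 -> 49
Step 7: curr=37, set curr.next=prev(14) | reversed so far: 37 -> 14 -> 37 -> 19 -> 22 -> 43 -> 49

37 -> 14 -> 37 -> 19 -> 22 -> 43 -> 49 -> None


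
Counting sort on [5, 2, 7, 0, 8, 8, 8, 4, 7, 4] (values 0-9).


Input: [5, 2, 7, 0, 8, 8, 8, 4, 7, 4]
Counts: [1, 0, 1, 0, 2, 1, 0, 2, 3, 0]

Sorted: [0, 2, 4, 4, 5, 7, 7, 8, 8, 8]


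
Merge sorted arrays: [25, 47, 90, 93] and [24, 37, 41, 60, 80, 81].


Take 24 from B
Take 25 from A
Take 37 from B
Take 41 from B
Take 47 from A
Take 60 from B
Take 80 from B
Take 81 from B

Merged: [24, 25, 37, 41, 47, 60, 80, 81, 90, 93]


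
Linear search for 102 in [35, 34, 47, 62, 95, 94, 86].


i=0: 35!=102
i=1: 34!=102
i=2: 47!=102
i=3: 62!=102
i=4: 95!=102
i=5: 94!=102
i=6: 86!=102

Not found, 7 comps


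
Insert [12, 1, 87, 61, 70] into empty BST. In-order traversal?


Insert 12: root
Insert 1: L from 12
Insert 87: R from 12
Insert 61: R from 12 -> L from 87
Insert 70: R from 12 -> L from 87 -> R from 61

In-order: [1, 12, 61, 70, 87]


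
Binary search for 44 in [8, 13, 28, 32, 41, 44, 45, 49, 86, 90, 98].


Step 1: lo=0, hi=10, mid=5, val=44

Found at index 5


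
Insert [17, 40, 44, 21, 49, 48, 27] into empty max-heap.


Insert 17: [17]
Insert 40: [40, 17]
Insert 44: [44, 17, 40]
Insert 21: [44, 21, 40, 17]
Insert 49: [49, 44, 40, 17, 21]
Insert 48: [49, 44, 48, 17, 21, 40]
Insert 27: [49, 44, 48, 17, 21, 40, 27]

Final heap: [49, 44, 48, 17, 21, 40, 27]


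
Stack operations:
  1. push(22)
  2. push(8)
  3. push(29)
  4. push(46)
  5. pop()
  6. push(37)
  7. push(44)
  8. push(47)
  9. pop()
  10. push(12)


push(22) -> [22]
push(8) -> [22, 8]
push(29) -> [22, 8, 29]
push(46) -> [22, 8, 29, 46]
pop()->46, [22, 8, 29]
push(37) -> [22, 8, 29, 37]
push(44) -> [22, 8, 29, 37, 44]
push(47) -> [22, 8, 29, 37, 44, 47]
pop()->47, [22, 8, 29, 37, 44]
push(12) -> [22, 8, 29, 37, 44, 12]

Final stack: [22, 8, 29, 37, 44, 12]


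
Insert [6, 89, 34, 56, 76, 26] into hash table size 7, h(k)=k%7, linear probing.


Insert 6: h=6 -> slot 6
Insert 89: h=5 -> slot 5
Insert 34: h=6, 1 probes -> slot 0
Insert 56: h=0, 1 probes -> slot 1
Insert 76: h=6, 3 probes -> slot 2
Insert 26: h=5, 5 probes -> slot 3

Table: [34, 56, 76, 26, None, 89, 6]


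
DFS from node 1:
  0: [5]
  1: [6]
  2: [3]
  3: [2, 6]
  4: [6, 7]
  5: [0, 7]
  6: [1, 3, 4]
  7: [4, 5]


Visit 1, push [6]
Visit 6, push [4, 3]
Visit 3, push [2]
Visit 2, push []
Visit 4, push [7]
Visit 7, push [5]
Visit 5, push [0]
Visit 0, push []

DFS order: [1, 6, 3, 2, 4, 7, 5, 0]


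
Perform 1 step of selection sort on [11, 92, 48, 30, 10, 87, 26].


Initial: [11, 92, 48, 30, 10, 87, 26]
Step 1: min=10 at 4
  Swap: [10, 92, 48, 30, 11, 87, 26]

After 1 step: [10, 92, 48, 30, 11, 87, 26]


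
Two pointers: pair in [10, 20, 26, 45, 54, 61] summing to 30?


lo=0(10)+hi=5(61)=71
lo=0(10)+hi=4(54)=64
lo=0(10)+hi=3(45)=55
lo=0(10)+hi=2(26)=36
lo=0(10)+hi=1(20)=30

Yes: 10+20=30


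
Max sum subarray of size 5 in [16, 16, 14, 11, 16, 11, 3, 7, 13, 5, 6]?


[0:5]: 73
[1:6]: 68
[2:7]: 55
[3:8]: 48
[4:9]: 50
[5:10]: 39
[6:11]: 34

Max: 73 at [0:5]


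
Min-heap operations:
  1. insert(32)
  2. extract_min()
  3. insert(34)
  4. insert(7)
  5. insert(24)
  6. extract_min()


insert(32) -> [32]
extract_min()->32, []
insert(34) -> [34]
insert(7) -> [7, 34]
insert(24) -> [7, 34, 24]
extract_min()->7, [24, 34]

Final heap: [24, 34]


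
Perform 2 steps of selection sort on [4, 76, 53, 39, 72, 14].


Initial: [4, 76, 53, 39, 72, 14]
Step 1: min=4 at 0
  Swap: [4, 76, 53, 39, 72, 14]
Step 2: min=14 at 5
  Swap: [4, 14, 53, 39, 72, 76]

After 2 steps: [4, 14, 53, 39, 72, 76]


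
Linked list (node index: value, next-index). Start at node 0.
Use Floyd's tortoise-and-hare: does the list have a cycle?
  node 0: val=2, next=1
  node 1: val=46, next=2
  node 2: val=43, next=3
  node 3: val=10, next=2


Floyd's tortoise (slow, +1) and hare (fast, +2):
  init: slow=0, fast=0
  step 1: slow=1, fast=2
  step 2: slow=2, fast=2
  slow == fast at node 2: cycle detected

Cycle: yes


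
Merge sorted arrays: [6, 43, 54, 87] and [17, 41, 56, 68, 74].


Take 6 from A
Take 17 from B
Take 41 from B
Take 43 from A
Take 54 from A
Take 56 from B
Take 68 from B
Take 74 from B

Merged: [6, 17, 41, 43, 54, 56, 68, 74, 87]


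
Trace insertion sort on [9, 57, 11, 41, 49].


Initial: [9, 57, 11, 41, 49]
Insert 57: [9, 57, 11, 41, 49]
Insert 11: [9, 11, 57, 41, 49]
Insert 41: [9, 11, 41, 57, 49]
Insert 49: [9, 11, 41, 49, 57]

Sorted: [9, 11, 41, 49, 57]


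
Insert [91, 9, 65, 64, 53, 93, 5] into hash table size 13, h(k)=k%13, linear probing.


Insert 91: h=0 -> slot 0
Insert 9: h=9 -> slot 9
Insert 65: h=0, 1 probes -> slot 1
Insert 64: h=12 -> slot 12
Insert 53: h=1, 1 probes -> slot 2
Insert 93: h=2, 1 probes -> slot 3
Insert 5: h=5 -> slot 5

Table: [91, 65, 53, 93, None, 5, None, None, None, 9, None, None, 64]


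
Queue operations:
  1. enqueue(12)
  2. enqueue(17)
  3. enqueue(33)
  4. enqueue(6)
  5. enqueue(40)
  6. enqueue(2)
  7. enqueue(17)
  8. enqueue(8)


enqueue(12) -> [12]
enqueue(17) -> [12, 17]
enqueue(33) -> [12, 17, 33]
enqueue(6) -> [12, 17, 33, 6]
enqueue(40) -> [12, 17, 33, 6, 40]
enqueue(2) -> [12, 17, 33, 6, 40, 2]
enqueue(17) -> [12, 17, 33, 6, 40, 2, 17]
enqueue(8) -> [12, 17, 33, 6, 40, 2, 17, 8]

Final queue: [12, 17, 33, 6, 40, 2, 17, 8]


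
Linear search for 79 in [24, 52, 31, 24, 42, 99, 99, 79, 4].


i=0: 24!=79
i=1: 52!=79
i=2: 31!=79
i=3: 24!=79
i=4: 42!=79
i=5: 99!=79
i=6: 99!=79
i=7: 79==79 found!

Found at 7, 8 comps


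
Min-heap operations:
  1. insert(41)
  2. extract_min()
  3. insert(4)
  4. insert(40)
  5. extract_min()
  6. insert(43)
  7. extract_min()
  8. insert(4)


insert(41) -> [41]
extract_min()->41, []
insert(4) -> [4]
insert(40) -> [4, 40]
extract_min()->4, [40]
insert(43) -> [40, 43]
extract_min()->40, [43]
insert(4) -> [4, 43]

Final heap: [4, 43]


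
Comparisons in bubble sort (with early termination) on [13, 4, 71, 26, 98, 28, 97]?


Algorithm: bubble sort (with early termination)
Input: [13, 4, 71, 26, 98, 28, 97]
Sorted: [4, 13, 26, 28, 71, 97, 98]

15


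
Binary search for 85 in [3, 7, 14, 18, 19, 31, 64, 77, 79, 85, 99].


Step 1: lo=0, hi=10, mid=5, val=31
Step 2: lo=6, hi=10, mid=8, val=79
Step 3: lo=9, hi=10, mid=9, val=85

Found at index 9


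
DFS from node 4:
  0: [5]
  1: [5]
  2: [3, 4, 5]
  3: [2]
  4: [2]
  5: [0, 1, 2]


Visit 4, push [2]
Visit 2, push [5, 3]
Visit 3, push []
Visit 5, push [1, 0]
Visit 0, push []
Visit 1, push []

DFS order: [4, 2, 3, 5, 0, 1]


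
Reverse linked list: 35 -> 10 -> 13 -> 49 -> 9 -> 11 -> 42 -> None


Step 1: curr=35, set curr.next=prev(None) | reversed so far: 35
Step 2: curr=10, set curr.next=prev(35) | reversed so far: 10 -> 35
Step 3: curr=13, set curr.next=prev(10) | reversed so far: 13 -> 10 -> 35
Step 4: curr=49, set curr.next=prev(13) | reversed so far: 49 -> 13 -> 10 -> 35
Step 5: curr=9, set curr.next=prev(49) | reversed so far: 9 -> 49 -> 13 -> 10 -> 35
Step 6: curr=11, set curr.next=prev(9) | reversed so far: 11 -> 9 -> 49 -> 13 -> 10 -> 35
Step 7: curr=42, set curr.next=prev(11) | reversed so far: 42 -> 11 -> 9 -> 49 -> 13 -> 10 -> 35

42 -> 11 -> 9 -> 49 -> 13 -> 10 -> 35 -> None


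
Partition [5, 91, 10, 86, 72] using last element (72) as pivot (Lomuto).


Pivot: 72
  5 <= 72: advance i (no swap)
  10 <= 72: swap -> [5, 10, 91, 86, 72]
Place pivot at 2: [5, 10, 72, 86, 91]

Partitioned: [5, 10, 72, 86, 91]


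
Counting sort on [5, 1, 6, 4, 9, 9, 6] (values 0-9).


Input: [5, 1, 6, 4, 9, 9, 6]
Counts: [0, 1, 0, 0, 1, 1, 2, 0, 0, 2]

Sorted: [1, 4, 5, 6, 6, 9, 9]


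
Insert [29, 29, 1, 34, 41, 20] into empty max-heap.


Insert 29: [29]
Insert 29: [29, 29]
Insert 1: [29, 29, 1]
Insert 34: [34, 29, 1, 29]
Insert 41: [41, 34, 1, 29, 29]
Insert 20: [41, 34, 20, 29, 29, 1]

Final heap: [41, 34, 20, 29, 29, 1]


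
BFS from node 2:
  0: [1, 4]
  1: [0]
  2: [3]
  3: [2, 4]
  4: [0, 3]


Visit 2, enqueue [3]
Visit 3, enqueue [4]
Visit 4, enqueue [0]
Visit 0, enqueue [1]
Visit 1, enqueue []

BFS order: [2, 3, 4, 0, 1]


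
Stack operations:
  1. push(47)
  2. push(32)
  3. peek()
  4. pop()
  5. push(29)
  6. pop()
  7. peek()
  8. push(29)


push(47) -> [47]
push(32) -> [47, 32]
peek()->32
pop()->32, [47]
push(29) -> [47, 29]
pop()->29, [47]
peek()->47
push(29) -> [47, 29]

Final stack: [47, 29]


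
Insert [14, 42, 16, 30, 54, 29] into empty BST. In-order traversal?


Insert 14: root
Insert 42: R from 14
Insert 16: R from 14 -> L from 42
Insert 30: R from 14 -> L from 42 -> R from 16
Insert 54: R from 14 -> R from 42
Insert 29: R from 14 -> L from 42 -> R from 16 -> L from 30

In-order: [14, 16, 29, 30, 42, 54]


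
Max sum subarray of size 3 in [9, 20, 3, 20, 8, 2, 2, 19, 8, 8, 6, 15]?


[0:3]: 32
[1:4]: 43
[2:5]: 31
[3:6]: 30
[4:7]: 12
[5:8]: 23
[6:9]: 29
[7:10]: 35
[8:11]: 22
[9:12]: 29

Max: 43 at [1:4]


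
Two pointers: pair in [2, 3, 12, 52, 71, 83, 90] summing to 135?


lo=0(2)+hi=6(90)=92
lo=1(3)+hi=6(90)=93
lo=2(12)+hi=6(90)=102
lo=3(52)+hi=6(90)=142
lo=3(52)+hi=5(83)=135

Yes: 52+83=135


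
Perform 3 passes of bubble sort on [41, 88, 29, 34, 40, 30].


Initial: [41, 88, 29, 34, 40, 30]
Pass 1: [41, 29, 34, 40, 30, 88] (4 swaps)
Pass 2: [29, 34, 40, 30, 41, 88] (4 swaps)
Pass 3: [29, 34, 30, 40, 41, 88] (1 swaps)

After 3 passes: [29, 34, 30, 40, 41, 88]


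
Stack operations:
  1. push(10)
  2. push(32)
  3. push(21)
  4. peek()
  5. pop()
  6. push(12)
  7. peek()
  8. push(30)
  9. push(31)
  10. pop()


push(10) -> [10]
push(32) -> [10, 32]
push(21) -> [10, 32, 21]
peek()->21
pop()->21, [10, 32]
push(12) -> [10, 32, 12]
peek()->12
push(30) -> [10, 32, 12, 30]
push(31) -> [10, 32, 12, 30, 31]
pop()->31, [10, 32, 12, 30]

Final stack: [10, 32, 12, 30]


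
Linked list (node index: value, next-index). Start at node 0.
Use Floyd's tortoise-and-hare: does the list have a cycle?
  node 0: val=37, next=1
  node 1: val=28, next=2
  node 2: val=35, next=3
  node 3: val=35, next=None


Floyd's tortoise (slow, +1) and hare (fast, +2):
  init: slow=0, fast=0
  step 1: slow=1, fast=2
  step 2: fast 2->3->None, no cycle

Cycle: no


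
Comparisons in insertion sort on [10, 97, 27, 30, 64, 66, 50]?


Algorithm: insertion sort
Input: [10, 97, 27, 30, 64, 66, 50]
Sorted: [10, 27, 30, 50, 64, 66, 97]

13


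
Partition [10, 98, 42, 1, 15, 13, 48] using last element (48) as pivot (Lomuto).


Pivot: 48
  10 <= 48: advance i (no swap)
  42 <= 48: swap -> [10, 42, 98, 1, 15, 13, 48]
  1 <= 48: swap -> [10, 42, 1, 98, 15, 13, 48]
  15 <= 48: swap -> [10, 42, 1, 15, 98, 13, 48]
  13 <= 48: swap -> [10, 42, 1, 15, 13, 98, 48]
Place pivot at 5: [10, 42, 1, 15, 13, 48, 98]

Partitioned: [10, 42, 1, 15, 13, 48, 98]


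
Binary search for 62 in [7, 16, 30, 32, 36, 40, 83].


Step 1: lo=0, hi=6, mid=3, val=32
Step 2: lo=4, hi=6, mid=5, val=40
Step 3: lo=6, hi=6, mid=6, val=83

Not found


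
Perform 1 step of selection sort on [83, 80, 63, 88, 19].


Initial: [83, 80, 63, 88, 19]
Step 1: min=19 at 4
  Swap: [19, 80, 63, 88, 83]

After 1 step: [19, 80, 63, 88, 83]


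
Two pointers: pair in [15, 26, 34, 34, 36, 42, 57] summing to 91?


lo=0(15)+hi=6(57)=72
lo=1(26)+hi=6(57)=83
lo=2(34)+hi=6(57)=91

Yes: 34+57=91


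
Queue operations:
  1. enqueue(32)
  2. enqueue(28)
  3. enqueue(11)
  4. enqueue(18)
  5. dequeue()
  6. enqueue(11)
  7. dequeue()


enqueue(32) -> [32]
enqueue(28) -> [32, 28]
enqueue(11) -> [32, 28, 11]
enqueue(18) -> [32, 28, 11, 18]
dequeue()->32, [28, 11, 18]
enqueue(11) -> [28, 11, 18, 11]
dequeue()->28, [11, 18, 11]

Final queue: [11, 18, 11]


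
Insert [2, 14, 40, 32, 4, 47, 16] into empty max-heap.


Insert 2: [2]
Insert 14: [14, 2]
Insert 40: [40, 2, 14]
Insert 32: [40, 32, 14, 2]
Insert 4: [40, 32, 14, 2, 4]
Insert 47: [47, 32, 40, 2, 4, 14]
Insert 16: [47, 32, 40, 2, 4, 14, 16]

Final heap: [47, 32, 40, 2, 4, 14, 16]


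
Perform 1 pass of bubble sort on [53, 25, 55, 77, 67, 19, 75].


Initial: [53, 25, 55, 77, 67, 19, 75]
Pass 1: [25, 53, 55, 67, 19, 75, 77] (4 swaps)

After 1 pass: [25, 53, 55, 67, 19, 75, 77]


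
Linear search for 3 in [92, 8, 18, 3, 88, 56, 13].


i=0: 92!=3
i=1: 8!=3
i=2: 18!=3
i=3: 3==3 found!

Found at 3, 4 comps


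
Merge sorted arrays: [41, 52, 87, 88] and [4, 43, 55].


Take 4 from B
Take 41 from A
Take 43 from B
Take 52 from A
Take 55 from B

Merged: [4, 41, 43, 52, 55, 87, 88]


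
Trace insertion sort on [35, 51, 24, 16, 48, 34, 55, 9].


Initial: [35, 51, 24, 16, 48, 34, 55, 9]
Insert 51: [35, 51, 24, 16, 48, 34, 55, 9]
Insert 24: [24, 35, 51, 16, 48, 34, 55, 9]
Insert 16: [16, 24, 35, 51, 48, 34, 55, 9]
Insert 48: [16, 24, 35, 48, 51, 34, 55, 9]
Insert 34: [16, 24, 34, 35, 48, 51, 55, 9]
Insert 55: [16, 24, 34, 35, 48, 51, 55, 9]
Insert 9: [9, 16, 24, 34, 35, 48, 51, 55]

Sorted: [9, 16, 24, 34, 35, 48, 51, 55]


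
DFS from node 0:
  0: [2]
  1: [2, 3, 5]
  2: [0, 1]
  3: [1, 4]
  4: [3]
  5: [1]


Visit 0, push [2]
Visit 2, push [1]
Visit 1, push [5, 3]
Visit 3, push [4]
Visit 4, push []
Visit 5, push []

DFS order: [0, 2, 1, 3, 4, 5]


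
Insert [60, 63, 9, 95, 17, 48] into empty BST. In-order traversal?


Insert 60: root
Insert 63: R from 60
Insert 9: L from 60
Insert 95: R from 60 -> R from 63
Insert 17: L from 60 -> R from 9
Insert 48: L from 60 -> R from 9 -> R from 17

In-order: [9, 17, 48, 60, 63, 95]


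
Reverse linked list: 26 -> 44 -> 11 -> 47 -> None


Step 1: curr=26, set curr.next=prev(None) | reversed so far: 26
Step 2: curr=44, set curr.next=prev(26) | reversed so far: 44 -> 26
Step 3: curr=11, set curr.next=prev(44) | reversed so far: 11 -> 44 -> 26
Step 4: curr=47, set curr.next=prev(11) | reversed so far: 47 -> 11 -> 44 -> 26

47 -> 11 -> 44 -> 26 -> None


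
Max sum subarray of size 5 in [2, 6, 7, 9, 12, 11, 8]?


[0:5]: 36
[1:6]: 45
[2:7]: 47

Max: 47 at [2:7]


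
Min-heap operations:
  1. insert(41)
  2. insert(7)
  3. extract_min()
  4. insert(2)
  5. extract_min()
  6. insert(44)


insert(41) -> [41]
insert(7) -> [7, 41]
extract_min()->7, [41]
insert(2) -> [2, 41]
extract_min()->2, [41]
insert(44) -> [41, 44]

Final heap: [41, 44]


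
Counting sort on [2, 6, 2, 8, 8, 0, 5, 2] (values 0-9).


Input: [2, 6, 2, 8, 8, 0, 5, 2]
Counts: [1, 0, 3, 0, 0, 1, 1, 0, 2, 0]

Sorted: [0, 2, 2, 2, 5, 6, 8, 8]


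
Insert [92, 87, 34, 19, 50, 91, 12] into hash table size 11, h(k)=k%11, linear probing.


Insert 92: h=4 -> slot 4
Insert 87: h=10 -> slot 10
Insert 34: h=1 -> slot 1
Insert 19: h=8 -> slot 8
Insert 50: h=6 -> slot 6
Insert 91: h=3 -> slot 3
Insert 12: h=1, 1 probes -> slot 2

Table: [None, 34, 12, 91, 92, None, 50, None, 19, None, 87]


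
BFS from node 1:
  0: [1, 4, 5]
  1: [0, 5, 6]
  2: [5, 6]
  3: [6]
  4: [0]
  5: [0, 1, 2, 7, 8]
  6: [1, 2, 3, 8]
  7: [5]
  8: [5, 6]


Visit 1, enqueue [0, 5, 6]
Visit 0, enqueue [4]
Visit 5, enqueue [2, 7, 8]
Visit 6, enqueue [3]
Visit 4, enqueue []
Visit 2, enqueue []
Visit 7, enqueue []
Visit 8, enqueue []
Visit 3, enqueue []

BFS order: [1, 0, 5, 6, 4, 2, 7, 8, 3]


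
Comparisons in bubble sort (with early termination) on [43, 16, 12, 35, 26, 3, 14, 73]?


Algorithm: bubble sort (with early termination)
Input: [43, 16, 12, 35, 26, 3, 14, 73]
Sorted: [3, 12, 14, 16, 26, 35, 43, 73]

27


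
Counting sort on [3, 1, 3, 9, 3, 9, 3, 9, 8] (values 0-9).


Input: [3, 1, 3, 9, 3, 9, 3, 9, 8]
Counts: [0, 1, 0, 4, 0, 0, 0, 0, 1, 3]

Sorted: [1, 3, 3, 3, 3, 8, 9, 9, 9]


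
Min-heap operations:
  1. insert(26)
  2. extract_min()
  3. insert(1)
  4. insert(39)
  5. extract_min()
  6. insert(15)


insert(26) -> [26]
extract_min()->26, []
insert(1) -> [1]
insert(39) -> [1, 39]
extract_min()->1, [39]
insert(15) -> [15, 39]

Final heap: [15, 39]


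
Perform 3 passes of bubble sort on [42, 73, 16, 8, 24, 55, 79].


Initial: [42, 73, 16, 8, 24, 55, 79]
Pass 1: [42, 16, 8, 24, 55, 73, 79] (4 swaps)
Pass 2: [16, 8, 24, 42, 55, 73, 79] (3 swaps)
Pass 3: [8, 16, 24, 42, 55, 73, 79] (1 swaps)

After 3 passes: [8, 16, 24, 42, 55, 73, 79]


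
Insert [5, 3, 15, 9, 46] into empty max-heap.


Insert 5: [5]
Insert 3: [5, 3]
Insert 15: [15, 3, 5]
Insert 9: [15, 9, 5, 3]
Insert 46: [46, 15, 5, 3, 9]

Final heap: [46, 15, 5, 3, 9]


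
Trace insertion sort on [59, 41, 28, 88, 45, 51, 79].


Initial: [59, 41, 28, 88, 45, 51, 79]
Insert 41: [41, 59, 28, 88, 45, 51, 79]
Insert 28: [28, 41, 59, 88, 45, 51, 79]
Insert 88: [28, 41, 59, 88, 45, 51, 79]
Insert 45: [28, 41, 45, 59, 88, 51, 79]
Insert 51: [28, 41, 45, 51, 59, 88, 79]
Insert 79: [28, 41, 45, 51, 59, 79, 88]

Sorted: [28, 41, 45, 51, 59, 79, 88]


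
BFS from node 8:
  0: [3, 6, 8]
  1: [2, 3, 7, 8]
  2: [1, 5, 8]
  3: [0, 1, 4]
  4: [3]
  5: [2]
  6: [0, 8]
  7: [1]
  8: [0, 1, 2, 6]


Visit 8, enqueue [0, 1, 2, 6]
Visit 0, enqueue [3]
Visit 1, enqueue [7]
Visit 2, enqueue [5]
Visit 6, enqueue []
Visit 3, enqueue [4]
Visit 7, enqueue []
Visit 5, enqueue []
Visit 4, enqueue []

BFS order: [8, 0, 1, 2, 6, 3, 7, 5, 4]


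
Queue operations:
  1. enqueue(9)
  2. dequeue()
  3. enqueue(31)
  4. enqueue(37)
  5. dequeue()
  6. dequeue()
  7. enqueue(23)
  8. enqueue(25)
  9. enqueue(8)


enqueue(9) -> [9]
dequeue()->9, []
enqueue(31) -> [31]
enqueue(37) -> [31, 37]
dequeue()->31, [37]
dequeue()->37, []
enqueue(23) -> [23]
enqueue(25) -> [23, 25]
enqueue(8) -> [23, 25, 8]

Final queue: [23, 25, 8]


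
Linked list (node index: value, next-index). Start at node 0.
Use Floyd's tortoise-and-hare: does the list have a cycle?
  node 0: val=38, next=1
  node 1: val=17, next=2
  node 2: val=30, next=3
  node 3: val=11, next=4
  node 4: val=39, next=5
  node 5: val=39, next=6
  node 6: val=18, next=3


Floyd's tortoise (slow, +1) and hare (fast, +2):
  init: slow=0, fast=0
  step 1: slow=1, fast=2
  step 2: slow=2, fast=4
  step 3: slow=3, fast=6
  step 4: slow=4, fast=4
  slow == fast at node 4: cycle detected

Cycle: yes


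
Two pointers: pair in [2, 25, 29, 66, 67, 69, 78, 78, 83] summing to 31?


lo=0(2)+hi=8(83)=85
lo=0(2)+hi=7(78)=80
lo=0(2)+hi=6(78)=80
lo=0(2)+hi=5(69)=71
lo=0(2)+hi=4(67)=69
lo=0(2)+hi=3(66)=68
lo=0(2)+hi=2(29)=31

Yes: 2+29=31


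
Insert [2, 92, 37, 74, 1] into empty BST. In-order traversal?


Insert 2: root
Insert 92: R from 2
Insert 37: R from 2 -> L from 92
Insert 74: R from 2 -> L from 92 -> R from 37
Insert 1: L from 2

In-order: [1, 2, 37, 74, 92]


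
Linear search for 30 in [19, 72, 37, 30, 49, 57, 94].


i=0: 19!=30
i=1: 72!=30
i=2: 37!=30
i=3: 30==30 found!

Found at 3, 4 comps


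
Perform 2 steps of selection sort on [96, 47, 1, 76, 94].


Initial: [96, 47, 1, 76, 94]
Step 1: min=1 at 2
  Swap: [1, 47, 96, 76, 94]
Step 2: min=47 at 1
  Swap: [1, 47, 96, 76, 94]

After 2 steps: [1, 47, 96, 76, 94]


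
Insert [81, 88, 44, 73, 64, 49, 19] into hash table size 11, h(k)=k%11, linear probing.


Insert 81: h=4 -> slot 4
Insert 88: h=0 -> slot 0
Insert 44: h=0, 1 probes -> slot 1
Insert 73: h=7 -> slot 7
Insert 64: h=9 -> slot 9
Insert 49: h=5 -> slot 5
Insert 19: h=8 -> slot 8

Table: [88, 44, None, None, 81, 49, None, 73, 19, 64, None]


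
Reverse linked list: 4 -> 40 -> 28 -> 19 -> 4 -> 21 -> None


Step 1: curr=4, set curr.next=prev(None) | reversed so far: 4
Step 2: curr=40, set curr.next=prev(4) | reversed so far: 40 -> 4
Step 3: curr=28, set curr.next=prev(40) | reversed so far: 28 -> 40 -> 4
Step 4: curr=19, set curr.next=prev(28) | reversed so far: 19 -> 28 -> 40 -> 4
Step 5: curr=4, set curr.next=prev(19) | reversed so far: 4 -> 19 -> 28 -> 40 -> 4
Step 6: curr=21, set curr.next=prev(4) | reversed so far: 21 -> 4 -> 19 -> 28 -> 40 -> 4

21 -> 4 -> 19 -> 28 -> 40 -> 4 -> None


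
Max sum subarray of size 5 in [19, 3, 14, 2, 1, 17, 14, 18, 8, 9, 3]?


[0:5]: 39
[1:6]: 37
[2:7]: 48
[3:8]: 52
[4:9]: 58
[5:10]: 66
[6:11]: 52

Max: 66 at [5:10]


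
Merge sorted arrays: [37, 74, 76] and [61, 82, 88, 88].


Take 37 from A
Take 61 from B
Take 74 from A
Take 76 from A

Merged: [37, 61, 74, 76, 82, 88, 88]


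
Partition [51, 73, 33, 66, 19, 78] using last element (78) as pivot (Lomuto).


Pivot: 78
  51 <= 78: advance i (no swap)
  73 <= 78: advance i (no swap)
  33 <= 78: advance i (no swap)
  66 <= 78: advance i (no swap)
  19 <= 78: advance i (no swap)
Place pivot at 5: [51, 73, 33, 66, 19, 78]

Partitioned: [51, 73, 33, 66, 19, 78]


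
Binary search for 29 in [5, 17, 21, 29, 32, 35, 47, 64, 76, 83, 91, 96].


Step 1: lo=0, hi=11, mid=5, val=35
Step 2: lo=0, hi=4, mid=2, val=21
Step 3: lo=3, hi=4, mid=3, val=29

Found at index 3


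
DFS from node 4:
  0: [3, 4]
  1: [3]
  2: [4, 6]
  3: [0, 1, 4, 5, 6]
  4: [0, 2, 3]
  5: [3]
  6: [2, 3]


Visit 4, push [3, 2, 0]
Visit 0, push [3]
Visit 3, push [6, 5, 1]
Visit 1, push []
Visit 5, push []
Visit 6, push [2]
Visit 2, push []

DFS order: [4, 0, 3, 1, 5, 6, 2]


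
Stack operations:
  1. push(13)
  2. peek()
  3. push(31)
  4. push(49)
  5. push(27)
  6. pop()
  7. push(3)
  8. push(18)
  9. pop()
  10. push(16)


push(13) -> [13]
peek()->13
push(31) -> [13, 31]
push(49) -> [13, 31, 49]
push(27) -> [13, 31, 49, 27]
pop()->27, [13, 31, 49]
push(3) -> [13, 31, 49, 3]
push(18) -> [13, 31, 49, 3, 18]
pop()->18, [13, 31, 49, 3]
push(16) -> [13, 31, 49, 3, 16]

Final stack: [13, 31, 49, 3, 16]


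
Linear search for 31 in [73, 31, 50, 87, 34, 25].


i=0: 73!=31
i=1: 31==31 found!

Found at 1, 2 comps


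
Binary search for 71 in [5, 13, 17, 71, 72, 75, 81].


Step 1: lo=0, hi=6, mid=3, val=71

Found at index 3


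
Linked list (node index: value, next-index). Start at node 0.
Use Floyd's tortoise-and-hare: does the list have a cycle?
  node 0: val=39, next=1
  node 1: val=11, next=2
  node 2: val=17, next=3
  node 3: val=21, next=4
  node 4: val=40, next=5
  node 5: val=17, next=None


Floyd's tortoise (slow, +1) and hare (fast, +2):
  init: slow=0, fast=0
  step 1: slow=1, fast=2
  step 2: slow=2, fast=4
  step 3: fast 4->5->None, no cycle

Cycle: no


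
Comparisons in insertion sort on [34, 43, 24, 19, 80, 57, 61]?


Algorithm: insertion sort
Input: [34, 43, 24, 19, 80, 57, 61]
Sorted: [19, 24, 34, 43, 57, 61, 80]

11


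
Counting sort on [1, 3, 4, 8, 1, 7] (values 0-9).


Input: [1, 3, 4, 8, 1, 7]
Counts: [0, 2, 0, 1, 1, 0, 0, 1, 1, 0]

Sorted: [1, 1, 3, 4, 7, 8]


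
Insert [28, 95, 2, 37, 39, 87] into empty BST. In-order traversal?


Insert 28: root
Insert 95: R from 28
Insert 2: L from 28
Insert 37: R from 28 -> L from 95
Insert 39: R from 28 -> L from 95 -> R from 37
Insert 87: R from 28 -> L from 95 -> R from 37 -> R from 39

In-order: [2, 28, 37, 39, 87, 95]


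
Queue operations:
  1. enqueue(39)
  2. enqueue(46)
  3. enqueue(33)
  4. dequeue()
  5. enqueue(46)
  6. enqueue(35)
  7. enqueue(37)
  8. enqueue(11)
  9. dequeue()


enqueue(39) -> [39]
enqueue(46) -> [39, 46]
enqueue(33) -> [39, 46, 33]
dequeue()->39, [46, 33]
enqueue(46) -> [46, 33, 46]
enqueue(35) -> [46, 33, 46, 35]
enqueue(37) -> [46, 33, 46, 35, 37]
enqueue(11) -> [46, 33, 46, 35, 37, 11]
dequeue()->46, [33, 46, 35, 37, 11]

Final queue: [33, 46, 35, 37, 11]


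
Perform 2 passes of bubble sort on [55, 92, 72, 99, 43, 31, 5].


Initial: [55, 92, 72, 99, 43, 31, 5]
Pass 1: [55, 72, 92, 43, 31, 5, 99] (4 swaps)
Pass 2: [55, 72, 43, 31, 5, 92, 99] (3 swaps)

After 2 passes: [55, 72, 43, 31, 5, 92, 99]


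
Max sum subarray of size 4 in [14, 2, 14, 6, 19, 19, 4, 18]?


[0:4]: 36
[1:5]: 41
[2:6]: 58
[3:7]: 48
[4:8]: 60

Max: 60 at [4:8]


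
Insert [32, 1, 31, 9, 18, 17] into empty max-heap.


Insert 32: [32]
Insert 1: [32, 1]
Insert 31: [32, 1, 31]
Insert 9: [32, 9, 31, 1]
Insert 18: [32, 18, 31, 1, 9]
Insert 17: [32, 18, 31, 1, 9, 17]

Final heap: [32, 18, 31, 1, 9, 17]


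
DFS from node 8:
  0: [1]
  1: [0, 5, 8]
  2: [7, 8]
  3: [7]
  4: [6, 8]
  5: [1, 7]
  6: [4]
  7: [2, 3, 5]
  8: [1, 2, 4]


Visit 8, push [4, 2, 1]
Visit 1, push [5, 0]
Visit 0, push []
Visit 5, push [7]
Visit 7, push [3, 2]
Visit 2, push []
Visit 3, push []
Visit 4, push [6]
Visit 6, push []

DFS order: [8, 1, 0, 5, 7, 2, 3, 4, 6]


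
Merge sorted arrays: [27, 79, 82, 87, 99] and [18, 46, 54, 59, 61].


Take 18 from B
Take 27 from A
Take 46 from B
Take 54 from B
Take 59 from B
Take 61 from B

Merged: [18, 27, 46, 54, 59, 61, 79, 82, 87, 99]


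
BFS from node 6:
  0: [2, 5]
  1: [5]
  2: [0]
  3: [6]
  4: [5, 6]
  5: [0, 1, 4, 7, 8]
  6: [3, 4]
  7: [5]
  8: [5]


Visit 6, enqueue [3, 4]
Visit 3, enqueue []
Visit 4, enqueue [5]
Visit 5, enqueue [0, 1, 7, 8]
Visit 0, enqueue [2]
Visit 1, enqueue []
Visit 7, enqueue []
Visit 8, enqueue []
Visit 2, enqueue []

BFS order: [6, 3, 4, 5, 0, 1, 7, 8, 2]


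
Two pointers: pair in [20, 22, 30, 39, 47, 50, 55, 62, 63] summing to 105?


lo=0(20)+hi=8(63)=83
lo=1(22)+hi=8(63)=85
lo=2(30)+hi=8(63)=93
lo=3(39)+hi=8(63)=102
lo=4(47)+hi=8(63)=110
lo=4(47)+hi=7(62)=109
lo=4(47)+hi=6(55)=102
lo=5(50)+hi=6(55)=105

Yes: 50+55=105


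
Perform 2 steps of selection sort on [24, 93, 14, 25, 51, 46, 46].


Initial: [24, 93, 14, 25, 51, 46, 46]
Step 1: min=14 at 2
  Swap: [14, 93, 24, 25, 51, 46, 46]
Step 2: min=24 at 2
  Swap: [14, 24, 93, 25, 51, 46, 46]

After 2 steps: [14, 24, 93, 25, 51, 46, 46]


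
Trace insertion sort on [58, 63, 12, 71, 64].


Initial: [58, 63, 12, 71, 64]
Insert 63: [58, 63, 12, 71, 64]
Insert 12: [12, 58, 63, 71, 64]
Insert 71: [12, 58, 63, 71, 64]
Insert 64: [12, 58, 63, 64, 71]

Sorted: [12, 58, 63, 64, 71]


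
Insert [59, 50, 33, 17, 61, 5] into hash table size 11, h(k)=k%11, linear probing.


Insert 59: h=4 -> slot 4
Insert 50: h=6 -> slot 6
Insert 33: h=0 -> slot 0
Insert 17: h=6, 1 probes -> slot 7
Insert 61: h=6, 2 probes -> slot 8
Insert 5: h=5 -> slot 5

Table: [33, None, None, None, 59, 5, 50, 17, 61, None, None]


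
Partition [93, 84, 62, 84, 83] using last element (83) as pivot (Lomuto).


Pivot: 83
  62 <= 83: swap -> [62, 84, 93, 84, 83]
Place pivot at 1: [62, 83, 93, 84, 84]

Partitioned: [62, 83, 93, 84, 84]


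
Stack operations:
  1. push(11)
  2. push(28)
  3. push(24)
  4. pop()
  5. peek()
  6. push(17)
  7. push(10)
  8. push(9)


push(11) -> [11]
push(28) -> [11, 28]
push(24) -> [11, 28, 24]
pop()->24, [11, 28]
peek()->28
push(17) -> [11, 28, 17]
push(10) -> [11, 28, 17, 10]
push(9) -> [11, 28, 17, 10, 9]

Final stack: [11, 28, 17, 10, 9]


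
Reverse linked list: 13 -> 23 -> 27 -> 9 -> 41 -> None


Step 1: curr=13, set curr.next=prev(None) | reversed so far: 13
Step 2: curr=23, set curr.next=prev(13) | reversed so far: 23 -> 13
Step 3: curr=27, set curr.next=prev(23) | reversed so far: 27 -> 23 -> 13
Step 4: curr=9, set curr.next=prev(27) | reversed so far: 9 -> 27 -> 23 -> 13
Step 5: curr=41, set curr.next=prev(9) | reversed so far: 41 -> 9 -> 27 -> 23 -> 13

41 -> 9 -> 27 -> 23 -> 13 -> None


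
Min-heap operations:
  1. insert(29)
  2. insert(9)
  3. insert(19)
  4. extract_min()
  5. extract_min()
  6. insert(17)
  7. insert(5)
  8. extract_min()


insert(29) -> [29]
insert(9) -> [9, 29]
insert(19) -> [9, 29, 19]
extract_min()->9, [19, 29]
extract_min()->19, [29]
insert(17) -> [17, 29]
insert(5) -> [5, 29, 17]
extract_min()->5, [17, 29]

Final heap: [17, 29]


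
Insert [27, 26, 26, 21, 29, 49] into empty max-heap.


Insert 27: [27]
Insert 26: [27, 26]
Insert 26: [27, 26, 26]
Insert 21: [27, 26, 26, 21]
Insert 29: [29, 27, 26, 21, 26]
Insert 49: [49, 27, 29, 21, 26, 26]

Final heap: [49, 27, 29, 21, 26, 26]


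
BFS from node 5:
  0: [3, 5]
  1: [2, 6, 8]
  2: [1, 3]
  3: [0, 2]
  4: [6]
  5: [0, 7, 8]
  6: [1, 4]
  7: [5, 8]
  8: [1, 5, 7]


Visit 5, enqueue [0, 7, 8]
Visit 0, enqueue [3]
Visit 7, enqueue []
Visit 8, enqueue [1]
Visit 3, enqueue [2]
Visit 1, enqueue [6]
Visit 2, enqueue []
Visit 6, enqueue [4]
Visit 4, enqueue []

BFS order: [5, 0, 7, 8, 3, 1, 2, 6, 4]


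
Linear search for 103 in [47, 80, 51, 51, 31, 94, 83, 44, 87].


i=0: 47!=103
i=1: 80!=103
i=2: 51!=103
i=3: 51!=103
i=4: 31!=103
i=5: 94!=103
i=6: 83!=103
i=7: 44!=103
i=8: 87!=103

Not found, 9 comps


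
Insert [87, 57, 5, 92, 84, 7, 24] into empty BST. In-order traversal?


Insert 87: root
Insert 57: L from 87
Insert 5: L from 87 -> L from 57
Insert 92: R from 87
Insert 84: L from 87 -> R from 57
Insert 7: L from 87 -> L from 57 -> R from 5
Insert 24: L from 87 -> L from 57 -> R from 5 -> R from 7

In-order: [5, 7, 24, 57, 84, 87, 92]


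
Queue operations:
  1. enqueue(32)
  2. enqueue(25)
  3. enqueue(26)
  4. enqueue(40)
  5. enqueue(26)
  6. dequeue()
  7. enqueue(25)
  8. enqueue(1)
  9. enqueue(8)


enqueue(32) -> [32]
enqueue(25) -> [32, 25]
enqueue(26) -> [32, 25, 26]
enqueue(40) -> [32, 25, 26, 40]
enqueue(26) -> [32, 25, 26, 40, 26]
dequeue()->32, [25, 26, 40, 26]
enqueue(25) -> [25, 26, 40, 26, 25]
enqueue(1) -> [25, 26, 40, 26, 25, 1]
enqueue(8) -> [25, 26, 40, 26, 25, 1, 8]

Final queue: [25, 26, 40, 26, 25, 1, 8]


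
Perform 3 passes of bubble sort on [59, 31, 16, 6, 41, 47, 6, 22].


Initial: [59, 31, 16, 6, 41, 47, 6, 22]
Pass 1: [31, 16, 6, 41, 47, 6, 22, 59] (7 swaps)
Pass 2: [16, 6, 31, 41, 6, 22, 47, 59] (4 swaps)
Pass 3: [6, 16, 31, 6, 22, 41, 47, 59] (3 swaps)

After 3 passes: [6, 16, 31, 6, 22, 41, 47, 59]


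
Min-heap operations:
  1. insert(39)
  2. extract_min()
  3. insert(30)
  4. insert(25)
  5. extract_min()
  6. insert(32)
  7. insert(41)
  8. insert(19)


insert(39) -> [39]
extract_min()->39, []
insert(30) -> [30]
insert(25) -> [25, 30]
extract_min()->25, [30]
insert(32) -> [30, 32]
insert(41) -> [30, 32, 41]
insert(19) -> [19, 30, 41, 32]

Final heap: [19, 30, 41, 32]


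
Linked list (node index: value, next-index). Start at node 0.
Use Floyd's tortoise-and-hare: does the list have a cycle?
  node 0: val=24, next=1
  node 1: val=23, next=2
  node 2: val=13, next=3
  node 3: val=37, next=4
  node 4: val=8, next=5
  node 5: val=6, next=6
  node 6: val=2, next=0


Floyd's tortoise (slow, +1) and hare (fast, +2):
  init: slow=0, fast=0
  step 1: slow=1, fast=2
  step 2: slow=2, fast=4
  step 3: slow=3, fast=6
  step 4: slow=4, fast=1
  step 5: slow=5, fast=3
  step 6: slow=6, fast=5
  step 7: slow=0, fast=0
  slow == fast at node 0: cycle detected

Cycle: yes


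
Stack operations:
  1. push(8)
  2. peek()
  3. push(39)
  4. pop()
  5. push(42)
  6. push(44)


push(8) -> [8]
peek()->8
push(39) -> [8, 39]
pop()->39, [8]
push(42) -> [8, 42]
push(44) -> [8, 42, 44]

Final stack: [8, 42, 44]


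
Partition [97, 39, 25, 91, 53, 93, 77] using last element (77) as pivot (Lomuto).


Pivot: 77
  39 <= 77: swap -> [39, 97, 25, 91, 53, 93, 77]
  25 <= 77: swap -> [39, 25, 97, 91, 53, 93, 77]
  53 <= 77: swap -> [39, 25, 53, 91, 97, 93, 77]
Place pivot at 3: [39, 25, 53, 77, 97, 93, 91]

Partitioned: [39, 25, 53, 77, 97, 93, 91]


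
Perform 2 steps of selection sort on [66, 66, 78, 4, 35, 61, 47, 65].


Initial: [66, 66, 78, 4, 35, 61, 47, 65]
Step 1: min=4 at 3
  Swap: [4, 66, 78, 66, 35, 61, 47, 65]
Step 2: min=35 at 4
  Swap: [4, 35, 78, 66, 66, 61, 47, 65]

After 2 steps: [4, 35, 78, 66, 66, 61, 47, 65]


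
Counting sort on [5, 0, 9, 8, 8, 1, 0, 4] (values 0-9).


Input: [5, 0, 9, 8, 8, 1, 0, 4]
Counts: [2, 1, 0, 0, 1, 1, 0, 0, 2, 1]

Sorted: [0, 0, 1, 4, 5, 8, 8, 9]


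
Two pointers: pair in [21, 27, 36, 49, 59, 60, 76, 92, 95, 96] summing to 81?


lo=0(21)+hi=9(96)=117
lo=0(21)+hi=8(95)=116
lo=0(21)+hi=7(92)=113
lo=0(21)+hi=6(76)=97
lo=0(21)+hi=5(60)=81

Yes: 21+60=81


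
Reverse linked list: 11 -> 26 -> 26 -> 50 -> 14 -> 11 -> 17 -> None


Step 1: curr=11, set curr.next=prev(None) | reversed so far: 11
Step 2: curr=26, set curr.next=prev(11) | reversed so far: 26 -> 11
Step 3: curr=26, set curr.next=prev(26) | reversed so far: 26 -> 26 -> 11
Step 4: curr=50, set curr.next=prev(26) | reversed so far: 50 -> 26 -> 26 -> 11
Step 5: curr=14, set curr.next=prev(50) | reversed so far: 14 -> 50 -> 26 -> 26 -> 11
Step 6: curr=11, set curr.next=prev(14) | reversed so far: 11 -> 14 -> 50 -> 26 -> 26 -> 11
Step 7: curr=17, set curr.next=prev(11) | reversed so far: 17 -> 11 -> 14 -> 50 -> 26 -> 26 -> 11

17 -> 11 -> 14 -> 50 -> 26 -> 26 -> 11 -> None
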